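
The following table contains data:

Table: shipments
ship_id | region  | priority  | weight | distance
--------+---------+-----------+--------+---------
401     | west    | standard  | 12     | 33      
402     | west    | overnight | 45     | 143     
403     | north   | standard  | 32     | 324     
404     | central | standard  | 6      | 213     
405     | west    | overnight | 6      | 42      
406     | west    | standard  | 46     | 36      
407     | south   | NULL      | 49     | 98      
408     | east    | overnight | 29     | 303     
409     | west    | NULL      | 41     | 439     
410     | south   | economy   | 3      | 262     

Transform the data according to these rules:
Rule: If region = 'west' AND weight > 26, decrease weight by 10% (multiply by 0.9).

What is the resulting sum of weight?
255.8

Step 1: Find records where region = 'west' AND weight > 26
Step 2: 3 records match, summing to 132
Step 3: After multiplier: 132 × 0.9 = 118.8
Step 4: Unaffected records sum: 137
Step 5: Final sum = 118.8 + 137 = 255.8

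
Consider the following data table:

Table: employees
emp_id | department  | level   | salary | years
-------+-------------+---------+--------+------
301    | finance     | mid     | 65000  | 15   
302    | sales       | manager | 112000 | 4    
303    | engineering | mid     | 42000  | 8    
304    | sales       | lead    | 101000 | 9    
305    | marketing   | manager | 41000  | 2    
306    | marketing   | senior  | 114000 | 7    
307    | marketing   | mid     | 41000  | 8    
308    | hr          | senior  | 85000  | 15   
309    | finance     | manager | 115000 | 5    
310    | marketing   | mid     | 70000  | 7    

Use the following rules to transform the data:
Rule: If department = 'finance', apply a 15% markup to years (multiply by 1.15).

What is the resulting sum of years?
83.0

Step 1: Records with department = 'finance' have total years = 20
Step 2: Apply multiplier: 20 × 1.15 = 23.0
Step 3: Other records total: 60
Step 4: Final sum = 23.0 + 60 = 83.0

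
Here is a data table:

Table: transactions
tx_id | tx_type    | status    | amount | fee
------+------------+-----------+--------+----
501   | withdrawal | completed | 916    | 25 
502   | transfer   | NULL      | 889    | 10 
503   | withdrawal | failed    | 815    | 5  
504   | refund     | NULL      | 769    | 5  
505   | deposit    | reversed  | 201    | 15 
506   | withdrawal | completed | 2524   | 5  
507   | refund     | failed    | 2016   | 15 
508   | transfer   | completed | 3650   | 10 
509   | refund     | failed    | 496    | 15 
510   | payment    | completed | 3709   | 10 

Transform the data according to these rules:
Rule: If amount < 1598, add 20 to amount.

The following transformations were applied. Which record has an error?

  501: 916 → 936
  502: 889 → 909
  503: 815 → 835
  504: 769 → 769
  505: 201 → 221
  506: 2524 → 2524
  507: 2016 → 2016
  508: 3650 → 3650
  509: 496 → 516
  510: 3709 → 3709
Record 504 has an error. The correct transformed value should be 789, not 769.

Step 1: Check each record against the rule
Step 2: Record 504 has amount = 769
Step 3: Since 769 < 1598, the bonus should have been applied
Step 4: Correct value = 789, but claimed value = 769
Conclusion: Record 504 has the error.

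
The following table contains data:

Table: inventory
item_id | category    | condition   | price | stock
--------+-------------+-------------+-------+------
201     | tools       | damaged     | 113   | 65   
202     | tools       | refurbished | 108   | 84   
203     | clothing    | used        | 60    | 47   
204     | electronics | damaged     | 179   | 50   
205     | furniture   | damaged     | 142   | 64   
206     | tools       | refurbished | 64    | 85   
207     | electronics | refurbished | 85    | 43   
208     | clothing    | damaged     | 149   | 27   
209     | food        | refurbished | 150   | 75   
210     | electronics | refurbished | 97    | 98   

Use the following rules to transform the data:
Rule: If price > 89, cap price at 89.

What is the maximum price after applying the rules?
89

Step 1: Original maximum price = 179
Step 2: Apply cap at 89
Step 3: 7 records had price > 89 and were capped
Step 4: Maximum after transformation = 89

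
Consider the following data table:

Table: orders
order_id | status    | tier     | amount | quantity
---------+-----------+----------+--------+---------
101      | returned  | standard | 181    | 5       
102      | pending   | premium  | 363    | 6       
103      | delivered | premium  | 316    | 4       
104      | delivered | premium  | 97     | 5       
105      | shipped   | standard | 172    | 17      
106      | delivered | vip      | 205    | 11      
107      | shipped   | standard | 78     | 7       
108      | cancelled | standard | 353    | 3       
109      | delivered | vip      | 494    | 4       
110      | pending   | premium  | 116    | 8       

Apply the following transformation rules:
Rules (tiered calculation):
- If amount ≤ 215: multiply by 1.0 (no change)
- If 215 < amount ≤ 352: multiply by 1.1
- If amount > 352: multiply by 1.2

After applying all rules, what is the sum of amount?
2648.6

Step 1: Tier 1 (amount ≤ 215): 6 records, sum = 849 × 1.0 = 849.0
Step 2: Tier 2 (215 < amount ≤ 352): 1 records, sum = 316 × 1.1 = 347.6
Step 3: Tier 3 (amount > 352): 3 records, sum = 1210 × 1.2 = 1452.0
Step 4: Final sum = 849.0 + 347.6 + 1452.0 = 2648.6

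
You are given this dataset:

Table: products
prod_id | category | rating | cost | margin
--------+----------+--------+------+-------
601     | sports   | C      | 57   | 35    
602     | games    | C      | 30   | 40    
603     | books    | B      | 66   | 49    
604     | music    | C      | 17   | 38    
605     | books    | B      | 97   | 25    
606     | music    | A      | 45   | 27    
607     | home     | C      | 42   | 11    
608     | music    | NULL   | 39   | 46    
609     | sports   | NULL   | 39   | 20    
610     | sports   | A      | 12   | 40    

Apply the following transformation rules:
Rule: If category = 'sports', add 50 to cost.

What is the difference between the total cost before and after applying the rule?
150

Step 1: Original sum of cost = 444
Step 2: 3 records have category = 'sports'
Step 3: Each affected record changes by 50
Step 4: Total change = 3 × 50 = 150
Step 5: New sum = 444 + 150 = 594
Step 6: Difference = |594 - 444| = 150
        (Sum increased by 150)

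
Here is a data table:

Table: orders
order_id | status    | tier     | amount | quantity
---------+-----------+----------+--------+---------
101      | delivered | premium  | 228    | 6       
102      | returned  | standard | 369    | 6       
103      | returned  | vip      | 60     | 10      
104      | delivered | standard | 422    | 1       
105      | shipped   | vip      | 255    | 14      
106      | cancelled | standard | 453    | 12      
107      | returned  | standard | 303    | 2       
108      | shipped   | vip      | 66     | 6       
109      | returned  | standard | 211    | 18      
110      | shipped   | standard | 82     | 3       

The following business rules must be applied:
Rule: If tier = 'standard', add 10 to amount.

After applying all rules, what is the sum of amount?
2509

Step 1: Count records where tier = 'standard': 6
Step 2: Total bonus added: 6 × 10 = 60
Step 3: Original sum of amount: 2449
Step 4: Final sum = 2449 + 60 = 2509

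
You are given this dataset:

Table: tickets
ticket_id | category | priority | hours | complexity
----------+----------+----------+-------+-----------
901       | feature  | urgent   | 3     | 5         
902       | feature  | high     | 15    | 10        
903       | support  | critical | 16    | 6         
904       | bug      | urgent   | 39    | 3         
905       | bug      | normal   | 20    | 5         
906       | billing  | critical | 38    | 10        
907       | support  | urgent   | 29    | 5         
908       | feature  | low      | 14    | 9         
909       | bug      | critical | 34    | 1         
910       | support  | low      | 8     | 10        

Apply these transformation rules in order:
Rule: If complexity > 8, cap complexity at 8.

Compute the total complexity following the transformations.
57

Step 1: 4 records have complexity > 8
Step 2: These records originally summed to 39
Step 3: After capping: 4 × 8 = 32
Step 4: Unaffected records sum: 25
Step 5: Final sum = 32 + 25 = 57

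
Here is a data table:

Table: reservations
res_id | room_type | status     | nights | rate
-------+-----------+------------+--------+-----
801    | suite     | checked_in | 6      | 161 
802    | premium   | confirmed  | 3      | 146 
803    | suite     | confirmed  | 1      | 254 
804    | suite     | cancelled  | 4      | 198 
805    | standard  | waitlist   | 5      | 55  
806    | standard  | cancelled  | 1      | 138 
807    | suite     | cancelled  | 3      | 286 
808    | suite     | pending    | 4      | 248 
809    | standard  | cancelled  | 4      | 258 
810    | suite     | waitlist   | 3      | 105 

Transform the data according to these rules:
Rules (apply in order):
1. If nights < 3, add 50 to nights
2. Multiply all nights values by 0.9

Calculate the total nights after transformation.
120.6

Step 1: Apply Rule 1 - Add 50 to records with nights < 3
  - 2 records affected: 2 + (2 × 50) = 102
  - Unaffected records: 32
  - Sum after Rule 1: 134
Step 2: Apply Rule 2 - Multiply all by 0.9
  - 134 × 0.9 = 120.6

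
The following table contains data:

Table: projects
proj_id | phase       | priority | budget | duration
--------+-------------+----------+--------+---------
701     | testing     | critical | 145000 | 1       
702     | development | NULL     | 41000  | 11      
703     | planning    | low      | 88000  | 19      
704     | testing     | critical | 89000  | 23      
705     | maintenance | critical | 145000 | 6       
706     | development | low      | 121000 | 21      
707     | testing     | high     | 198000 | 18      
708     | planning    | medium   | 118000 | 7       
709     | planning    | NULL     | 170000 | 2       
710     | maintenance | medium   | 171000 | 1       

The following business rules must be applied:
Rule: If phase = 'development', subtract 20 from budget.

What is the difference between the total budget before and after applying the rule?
40

Step 1: Original sum of budget = 1286000
Step 2: 2 records have phase = 'development'
Step 3: Each affected record changes by -20
Step 4: Total change = 2 × -20 = -40
Step 5: New sum = 1286000 + -40 = 1285960
Step 6: Difference = |1285960 - 1286000| = 40
        (Sum decreased by 40)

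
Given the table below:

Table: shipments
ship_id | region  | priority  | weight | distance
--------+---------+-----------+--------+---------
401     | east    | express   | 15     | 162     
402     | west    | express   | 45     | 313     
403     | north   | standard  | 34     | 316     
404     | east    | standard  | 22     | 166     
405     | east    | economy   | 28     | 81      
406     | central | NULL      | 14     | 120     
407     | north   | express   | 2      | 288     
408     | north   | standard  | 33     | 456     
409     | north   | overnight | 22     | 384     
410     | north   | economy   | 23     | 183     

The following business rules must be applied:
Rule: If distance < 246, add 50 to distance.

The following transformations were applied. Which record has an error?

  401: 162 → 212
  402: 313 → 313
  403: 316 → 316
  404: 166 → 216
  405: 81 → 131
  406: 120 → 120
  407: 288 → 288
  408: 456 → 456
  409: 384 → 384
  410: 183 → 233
Record 406 has an error. The correct transformed value should be 170, not 120.

Step 1: Check each record against the rule
Step 2: Record 406 has distance = 120
Step 3: Since 120 < 246, the bonus should have been applied
Step 4: Correct value = 170, but claimed value = 120
Conclusion: Record 406 has the error.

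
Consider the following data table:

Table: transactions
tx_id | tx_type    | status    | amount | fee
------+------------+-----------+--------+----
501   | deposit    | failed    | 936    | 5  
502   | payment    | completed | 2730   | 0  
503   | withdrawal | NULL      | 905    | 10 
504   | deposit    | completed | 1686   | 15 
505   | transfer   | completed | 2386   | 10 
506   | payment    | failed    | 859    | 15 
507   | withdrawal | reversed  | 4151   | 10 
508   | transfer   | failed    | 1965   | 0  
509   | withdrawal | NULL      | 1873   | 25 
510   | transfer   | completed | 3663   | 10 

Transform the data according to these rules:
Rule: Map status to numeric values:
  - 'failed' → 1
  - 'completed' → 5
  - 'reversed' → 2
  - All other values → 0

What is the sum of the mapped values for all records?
25

Step 1: Apply mapping to each record
Step 2: Count by status:
  'failed': 3 records × 1 = 3
  'completed': 4 records × 5 = 20
  'reversed': 1 records × 2 = 2
Step 3: Sum all mapped values = 25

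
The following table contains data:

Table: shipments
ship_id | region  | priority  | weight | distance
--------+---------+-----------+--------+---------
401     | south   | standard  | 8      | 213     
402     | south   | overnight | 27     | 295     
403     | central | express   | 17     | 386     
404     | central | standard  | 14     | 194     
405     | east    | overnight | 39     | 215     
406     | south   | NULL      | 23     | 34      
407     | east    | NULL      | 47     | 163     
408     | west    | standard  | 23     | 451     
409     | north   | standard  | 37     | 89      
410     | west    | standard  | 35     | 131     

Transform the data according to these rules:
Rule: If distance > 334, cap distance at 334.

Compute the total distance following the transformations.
2002

Step 1: 2 records have distance > 334
Step 2: These records originally summed to 837
Step 3: After capping: 2 × 334 = 668
Step 4: Unaffected records sum: 1334
Step 5: Final sum = 668 + 1334 = 2002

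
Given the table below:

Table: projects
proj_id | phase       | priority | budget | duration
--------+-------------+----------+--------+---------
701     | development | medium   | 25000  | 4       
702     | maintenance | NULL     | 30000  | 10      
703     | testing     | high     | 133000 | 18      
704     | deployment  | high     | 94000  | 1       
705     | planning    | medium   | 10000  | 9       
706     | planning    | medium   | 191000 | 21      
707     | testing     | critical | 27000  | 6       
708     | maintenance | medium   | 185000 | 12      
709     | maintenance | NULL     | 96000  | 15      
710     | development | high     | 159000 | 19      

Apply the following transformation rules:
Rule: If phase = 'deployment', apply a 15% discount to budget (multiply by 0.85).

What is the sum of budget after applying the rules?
935900.0

Step 1: Records with phase = 'deployment' have total budget = 94000
Step 2: Apply multiplier: 94000 × 0.85 = 79900.0
Step 3: Other records total: 856000
Step 4: Final sum = 79900.0 + 856000 = 935900.0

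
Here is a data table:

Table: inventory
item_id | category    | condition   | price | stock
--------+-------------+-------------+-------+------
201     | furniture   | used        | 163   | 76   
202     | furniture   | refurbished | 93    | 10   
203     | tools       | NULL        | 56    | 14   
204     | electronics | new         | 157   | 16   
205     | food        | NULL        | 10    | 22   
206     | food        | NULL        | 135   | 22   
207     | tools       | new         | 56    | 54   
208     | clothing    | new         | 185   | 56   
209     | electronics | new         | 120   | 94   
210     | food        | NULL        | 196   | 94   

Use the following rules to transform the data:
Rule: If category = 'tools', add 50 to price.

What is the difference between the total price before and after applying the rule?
100

Step 1: Original sum of price = 1171
Step 2: 2 records have category = 'tools'
Step 3: Each affected record changes by 50
Step 4: Total change = 2 × 50 = 100
Step 5: New sum = 1171 + 100 = 1271
Step 6: Difference = |1271 - 1171| = 100
        (Sum increased by 100)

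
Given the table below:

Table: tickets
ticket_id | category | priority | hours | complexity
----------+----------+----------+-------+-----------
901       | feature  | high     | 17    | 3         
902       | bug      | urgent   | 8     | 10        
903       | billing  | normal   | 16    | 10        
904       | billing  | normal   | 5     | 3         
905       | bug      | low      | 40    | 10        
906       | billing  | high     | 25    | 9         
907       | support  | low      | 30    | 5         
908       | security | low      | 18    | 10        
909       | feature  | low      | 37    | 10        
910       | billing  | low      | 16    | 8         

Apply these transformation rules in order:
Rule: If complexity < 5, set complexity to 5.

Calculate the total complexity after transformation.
82

Step 1: 2 records have complexity < 5
Step 2: These records originally summed to 6
Step 3: After setting to minimum: 2 × 5 = 10
Step 4: Unaffected records sum: 72
Step 5: Final sum = 10 + 72 = 82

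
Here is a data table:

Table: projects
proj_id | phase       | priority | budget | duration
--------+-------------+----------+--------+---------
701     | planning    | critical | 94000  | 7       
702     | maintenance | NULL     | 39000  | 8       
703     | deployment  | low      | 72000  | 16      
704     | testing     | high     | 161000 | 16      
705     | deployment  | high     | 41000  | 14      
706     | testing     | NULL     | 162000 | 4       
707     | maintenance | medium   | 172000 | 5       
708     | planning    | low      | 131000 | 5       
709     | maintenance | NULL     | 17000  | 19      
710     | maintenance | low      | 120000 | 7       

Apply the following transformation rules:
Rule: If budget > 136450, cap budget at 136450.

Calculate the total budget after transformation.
923350

Step 1: 3 records have budget > 136450
Step 2: These records originally summed to 495000
Step 3: After capping: 3 × 136450 = 409350
Step 4: Unaffected records sum: 514000
Step 5: Final sum = 409350 + 514000 = 923350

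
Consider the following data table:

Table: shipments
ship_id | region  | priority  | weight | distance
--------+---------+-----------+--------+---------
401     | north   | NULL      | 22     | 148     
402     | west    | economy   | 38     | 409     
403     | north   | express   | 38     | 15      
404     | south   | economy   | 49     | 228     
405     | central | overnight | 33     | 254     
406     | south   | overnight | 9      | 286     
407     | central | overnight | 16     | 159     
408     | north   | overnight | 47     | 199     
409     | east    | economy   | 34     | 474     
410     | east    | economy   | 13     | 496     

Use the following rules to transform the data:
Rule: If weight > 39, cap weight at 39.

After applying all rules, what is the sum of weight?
281

Step 1: 2 records have weight > 39
Step 2: These records originally summed to 96
Step 3: After capping: 2 × 39 = 78
Step 4: Unaffected records sum: 203
Step 5: Final sum = 78 + 203 = 281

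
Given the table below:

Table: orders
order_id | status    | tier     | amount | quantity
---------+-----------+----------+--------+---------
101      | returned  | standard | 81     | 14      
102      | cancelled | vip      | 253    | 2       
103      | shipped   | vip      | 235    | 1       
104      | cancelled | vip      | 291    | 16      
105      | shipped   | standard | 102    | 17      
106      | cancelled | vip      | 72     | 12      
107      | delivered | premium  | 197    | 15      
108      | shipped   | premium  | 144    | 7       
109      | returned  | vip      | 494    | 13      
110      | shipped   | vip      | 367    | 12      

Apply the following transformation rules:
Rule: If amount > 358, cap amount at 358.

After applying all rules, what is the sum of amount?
2091

Step 1: 2 records have amount > 358
Step 2: These records originally summed to 861
Step 3: After capping: 2 × 358 = 716
Step 4: Unaffected records sum: 1375
Step 5: Final sum = 716 + 1375 = 2091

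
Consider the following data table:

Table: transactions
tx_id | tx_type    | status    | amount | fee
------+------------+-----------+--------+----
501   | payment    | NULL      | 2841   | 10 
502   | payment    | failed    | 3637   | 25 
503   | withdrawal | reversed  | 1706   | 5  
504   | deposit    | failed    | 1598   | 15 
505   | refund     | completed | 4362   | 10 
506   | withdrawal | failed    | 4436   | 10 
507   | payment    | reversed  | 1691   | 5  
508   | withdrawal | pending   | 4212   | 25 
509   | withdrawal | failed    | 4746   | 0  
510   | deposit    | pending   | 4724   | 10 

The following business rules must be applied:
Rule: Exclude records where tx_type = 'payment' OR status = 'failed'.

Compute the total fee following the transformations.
50

Step 1: Find records where tx_type = 'payment' OR status = 'failed'
Step 2: 6 records match, summing to 65
Step 3: Original sum: 115
Step 4: Remaining sum = 115 - 65 = 50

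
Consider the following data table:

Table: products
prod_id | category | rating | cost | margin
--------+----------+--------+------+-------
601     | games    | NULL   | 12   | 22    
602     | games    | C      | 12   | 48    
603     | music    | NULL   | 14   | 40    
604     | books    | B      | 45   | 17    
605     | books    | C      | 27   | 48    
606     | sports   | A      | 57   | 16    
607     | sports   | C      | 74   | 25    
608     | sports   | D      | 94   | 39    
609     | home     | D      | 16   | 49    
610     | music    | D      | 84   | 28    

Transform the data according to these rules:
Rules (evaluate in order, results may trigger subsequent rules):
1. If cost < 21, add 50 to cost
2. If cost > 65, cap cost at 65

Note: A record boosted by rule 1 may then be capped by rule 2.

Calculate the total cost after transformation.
577

Step 1: Apply rule 1 to records with cost < 21
  - 4 records get bonus of 50
  - Of these, 1 records then exceed 65 and get capped
Step 2: Apply rule 2 to records with cost > 65
  - 3 records (original) are capped
Step 3: Calculate final sum = 577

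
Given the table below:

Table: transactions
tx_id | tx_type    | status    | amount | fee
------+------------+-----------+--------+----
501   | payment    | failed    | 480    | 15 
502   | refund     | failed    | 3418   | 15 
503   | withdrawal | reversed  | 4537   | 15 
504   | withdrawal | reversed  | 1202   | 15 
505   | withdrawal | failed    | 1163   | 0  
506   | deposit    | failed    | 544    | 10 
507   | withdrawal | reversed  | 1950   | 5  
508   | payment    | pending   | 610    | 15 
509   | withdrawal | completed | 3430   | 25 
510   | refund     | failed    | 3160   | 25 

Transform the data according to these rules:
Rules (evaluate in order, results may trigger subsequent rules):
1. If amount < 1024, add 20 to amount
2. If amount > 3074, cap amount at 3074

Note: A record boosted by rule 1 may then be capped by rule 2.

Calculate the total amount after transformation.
18305

Step 1: Apply rule 1 to records with amount < 1024
  - 3 records get bonus of 20
  - Of these, 0 records then exceed 3074 and get capped
Step 2: Apply rule 2 to records with amount > 3074
  - 4 records (original) are capped
Step 3: Calculate final sum = 18305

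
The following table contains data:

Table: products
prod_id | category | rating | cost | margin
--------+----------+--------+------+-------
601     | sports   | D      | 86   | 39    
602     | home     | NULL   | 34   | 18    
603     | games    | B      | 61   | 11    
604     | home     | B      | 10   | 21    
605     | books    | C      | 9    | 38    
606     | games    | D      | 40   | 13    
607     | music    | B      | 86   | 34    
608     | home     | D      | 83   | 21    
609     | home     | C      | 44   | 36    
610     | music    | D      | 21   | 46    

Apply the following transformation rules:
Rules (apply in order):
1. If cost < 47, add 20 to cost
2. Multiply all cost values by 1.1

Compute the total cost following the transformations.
653.4

Step 1: Apply Rule 1 - Add 20 to records with cost < 47
  - 6 records affected: 158 + (6 × 20) = 278
  - Unaffected records: 316
  - Sum after Rule 1: 594
Step 2: Apply Rule 2 - Multiply all by 1.1
  - 594 × 1.1 = 653.4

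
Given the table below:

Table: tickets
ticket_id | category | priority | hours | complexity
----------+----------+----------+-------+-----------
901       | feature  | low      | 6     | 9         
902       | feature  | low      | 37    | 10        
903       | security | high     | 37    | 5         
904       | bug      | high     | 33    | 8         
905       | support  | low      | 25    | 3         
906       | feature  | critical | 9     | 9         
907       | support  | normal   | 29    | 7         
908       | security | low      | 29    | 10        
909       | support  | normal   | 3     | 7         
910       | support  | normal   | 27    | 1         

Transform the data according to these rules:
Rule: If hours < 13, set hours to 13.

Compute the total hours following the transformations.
256

Step 1: 3 records have hours < 13
Step 2: These records originally summed to 18
Step 3: After setting to minimum: 3 × 13 = 39
Step 4: Unaffected records sum: 217
Step 5: Final sum = 39 + 217 = 256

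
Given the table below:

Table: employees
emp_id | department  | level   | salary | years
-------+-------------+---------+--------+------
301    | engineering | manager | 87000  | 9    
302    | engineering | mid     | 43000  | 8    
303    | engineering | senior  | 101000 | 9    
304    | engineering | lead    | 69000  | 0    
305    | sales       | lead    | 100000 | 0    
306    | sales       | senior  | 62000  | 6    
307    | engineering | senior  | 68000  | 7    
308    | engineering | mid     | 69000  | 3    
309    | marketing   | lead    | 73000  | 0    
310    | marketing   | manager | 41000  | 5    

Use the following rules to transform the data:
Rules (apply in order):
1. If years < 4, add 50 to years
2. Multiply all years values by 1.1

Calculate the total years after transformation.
271.7

Step 1: Apply Rule 1 - Add 50 to records with years < 4
  - 4 records affected: 3 + (4 × 50) = 203
  - Unaffected records: 44
  - Sum after Rule 1: 247
Step 2: Apply Rule 2 - Multiply all by 1.1
  - 247 × 1.1 = 271.7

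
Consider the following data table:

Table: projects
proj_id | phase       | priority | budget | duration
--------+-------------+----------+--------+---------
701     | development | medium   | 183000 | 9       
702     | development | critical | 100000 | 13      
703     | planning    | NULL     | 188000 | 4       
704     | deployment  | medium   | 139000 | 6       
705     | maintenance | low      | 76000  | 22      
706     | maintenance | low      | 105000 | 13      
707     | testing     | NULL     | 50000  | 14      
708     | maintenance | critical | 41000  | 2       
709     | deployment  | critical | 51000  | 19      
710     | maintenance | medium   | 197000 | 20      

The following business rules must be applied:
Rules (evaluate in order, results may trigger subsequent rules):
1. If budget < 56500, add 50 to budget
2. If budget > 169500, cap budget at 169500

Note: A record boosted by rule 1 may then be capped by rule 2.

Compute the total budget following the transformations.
1070650

Step 1: Apply rule 1 to records with budget < 56500
  - 3 records get bonus of 50
  - Of these, 0 records then exceed 169500 and get capped
Step 2: Apply rule 2 to records with budget > 169500
  - 3 records (original) are capped
Step 3: Calculate final sum = 1070650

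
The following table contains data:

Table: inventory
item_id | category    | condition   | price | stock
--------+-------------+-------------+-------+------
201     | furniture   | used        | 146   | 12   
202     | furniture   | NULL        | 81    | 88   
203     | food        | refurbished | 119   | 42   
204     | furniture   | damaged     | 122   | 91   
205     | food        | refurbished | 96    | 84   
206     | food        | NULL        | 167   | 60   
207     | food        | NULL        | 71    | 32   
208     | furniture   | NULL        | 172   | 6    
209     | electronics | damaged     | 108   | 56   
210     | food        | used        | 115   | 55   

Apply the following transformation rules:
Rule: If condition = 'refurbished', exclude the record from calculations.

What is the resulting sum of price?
982

Step 1: Identify records where condition = 'refurbished'
Step 2: The excluded records sum to 215
Step 3: Original total price = 1197
Step 4: Remaining total = 1197 - 215 = 982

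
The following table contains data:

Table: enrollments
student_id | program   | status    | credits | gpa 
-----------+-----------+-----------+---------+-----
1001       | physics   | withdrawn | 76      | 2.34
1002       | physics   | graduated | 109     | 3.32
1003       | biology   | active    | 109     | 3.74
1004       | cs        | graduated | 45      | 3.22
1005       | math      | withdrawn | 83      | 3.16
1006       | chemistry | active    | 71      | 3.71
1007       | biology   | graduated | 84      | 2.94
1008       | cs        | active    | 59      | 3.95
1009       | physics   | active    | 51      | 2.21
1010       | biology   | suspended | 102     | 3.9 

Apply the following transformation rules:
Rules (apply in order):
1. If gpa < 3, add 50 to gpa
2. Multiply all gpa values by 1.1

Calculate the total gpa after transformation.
200.74

Step 1: Apply Rule 1 - Add 50 to records with gpa < 3
  - 3 records affected: 7.49 + (3 × 50) = 157.49
  - Unaffected records: 25.0
  - Sum after Rule 1: 182.49
Step 2: Apply Rule 2 - Multiply all by 1.1
  - 182.49 × 1.1 = 200.74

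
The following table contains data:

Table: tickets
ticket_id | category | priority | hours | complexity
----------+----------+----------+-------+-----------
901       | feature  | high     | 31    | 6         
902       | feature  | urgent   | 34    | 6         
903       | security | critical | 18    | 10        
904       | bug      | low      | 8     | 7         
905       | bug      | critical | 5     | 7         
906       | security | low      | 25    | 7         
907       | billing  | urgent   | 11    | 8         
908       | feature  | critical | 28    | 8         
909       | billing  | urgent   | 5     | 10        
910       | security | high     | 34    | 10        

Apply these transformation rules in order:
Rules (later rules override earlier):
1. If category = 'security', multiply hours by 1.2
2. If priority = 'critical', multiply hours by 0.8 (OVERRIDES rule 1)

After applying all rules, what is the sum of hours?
200.6

Step 1: Rule 2 takes priority for records with priority = 'critical'
  - 3 records: 51 × 0.8 = 40.8
Step 2: Rule 1 applies to remaining records with category = 'security'
  - 2 records: 59 × 1.2 = 70.8
Step 3: Other records unchanged: 89
Step 4: Final sum = 40.8 + 70.8 + 89 = 200.6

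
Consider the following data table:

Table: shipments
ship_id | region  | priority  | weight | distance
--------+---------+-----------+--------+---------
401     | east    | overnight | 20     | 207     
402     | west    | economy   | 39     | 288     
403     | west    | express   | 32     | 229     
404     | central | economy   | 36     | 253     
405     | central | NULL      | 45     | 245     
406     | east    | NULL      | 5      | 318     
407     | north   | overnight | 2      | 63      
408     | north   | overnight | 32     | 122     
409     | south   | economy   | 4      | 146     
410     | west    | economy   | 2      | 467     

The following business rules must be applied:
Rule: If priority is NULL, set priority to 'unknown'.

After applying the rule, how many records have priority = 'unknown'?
2

Step 1: Count records where priority IS NULL
Step 2: Found 2 records with NULL priority
Step 3: These records will have priority set to 'unknown'
Step 4: Records already having priority = 'unknown': 0
Step 5: Answer: 2 + 0 = 2 records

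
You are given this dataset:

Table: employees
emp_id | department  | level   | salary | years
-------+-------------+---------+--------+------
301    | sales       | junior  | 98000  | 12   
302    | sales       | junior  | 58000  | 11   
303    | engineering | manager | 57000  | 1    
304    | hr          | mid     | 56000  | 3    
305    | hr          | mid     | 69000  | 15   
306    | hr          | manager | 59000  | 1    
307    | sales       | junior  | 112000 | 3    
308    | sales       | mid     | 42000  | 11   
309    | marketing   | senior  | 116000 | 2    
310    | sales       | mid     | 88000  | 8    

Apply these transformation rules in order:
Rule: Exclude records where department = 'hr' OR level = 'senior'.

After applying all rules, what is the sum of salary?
455000

Step 1: Find records where department = 'hr' OR level = 'senior'
Step 2: 4 records match, summing to 300000
Step 3: Original sum: 755000
Step 4: Remaining sum = 755000 - 300000 = 455000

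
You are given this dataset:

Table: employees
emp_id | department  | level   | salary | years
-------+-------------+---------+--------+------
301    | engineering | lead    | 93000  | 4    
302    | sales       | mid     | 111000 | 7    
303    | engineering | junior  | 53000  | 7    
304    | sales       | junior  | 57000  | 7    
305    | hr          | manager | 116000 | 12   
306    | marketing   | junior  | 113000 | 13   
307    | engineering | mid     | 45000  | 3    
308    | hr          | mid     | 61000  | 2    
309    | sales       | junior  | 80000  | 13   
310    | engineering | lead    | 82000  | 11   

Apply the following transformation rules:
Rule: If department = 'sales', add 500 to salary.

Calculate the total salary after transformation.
812500

Step 1: Count records where department = 'sales': 3
Step 2: Total bonus added: 3 × 500 = 1500
Step 3: Original sum of salary: 811000
Step 4: Final sum = 811000 + 1500 = 812500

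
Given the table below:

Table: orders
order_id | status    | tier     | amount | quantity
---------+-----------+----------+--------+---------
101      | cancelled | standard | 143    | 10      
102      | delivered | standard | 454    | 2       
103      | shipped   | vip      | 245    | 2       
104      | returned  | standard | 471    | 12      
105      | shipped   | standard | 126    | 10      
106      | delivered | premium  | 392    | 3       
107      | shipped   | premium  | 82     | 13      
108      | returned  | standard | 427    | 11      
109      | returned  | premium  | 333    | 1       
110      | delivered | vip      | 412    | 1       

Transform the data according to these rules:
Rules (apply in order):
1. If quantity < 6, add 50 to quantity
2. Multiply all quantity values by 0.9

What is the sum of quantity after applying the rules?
283.5

Step 1: Apply Rule 1 - Add 50 to records with quantity < 6
  - 5 records affected: 9 + (5 × 50) = 259
  - Unaffected records: 56
  - Sum after Rule 1: 315
Step 2: Apply Rule 2 - Multiply all by 0.9
  - 315 × 0.9 = 283.5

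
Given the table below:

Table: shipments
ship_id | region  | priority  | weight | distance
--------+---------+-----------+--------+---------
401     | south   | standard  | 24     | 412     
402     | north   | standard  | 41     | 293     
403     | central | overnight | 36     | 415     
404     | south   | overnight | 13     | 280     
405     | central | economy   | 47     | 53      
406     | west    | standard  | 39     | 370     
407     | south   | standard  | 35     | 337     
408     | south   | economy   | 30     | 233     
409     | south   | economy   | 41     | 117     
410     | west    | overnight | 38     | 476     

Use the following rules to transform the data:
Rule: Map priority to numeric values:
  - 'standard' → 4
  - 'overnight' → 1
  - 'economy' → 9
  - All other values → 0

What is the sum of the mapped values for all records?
46

Step 1: Apply mapping to each record
Step 2: Count by status:
  'standard': 4 records × 4 = 16
  'overnight': 3 records × 1 = 3
  'economy': 3 records × 9 = 27
Step 3: Sum all mapped values = 46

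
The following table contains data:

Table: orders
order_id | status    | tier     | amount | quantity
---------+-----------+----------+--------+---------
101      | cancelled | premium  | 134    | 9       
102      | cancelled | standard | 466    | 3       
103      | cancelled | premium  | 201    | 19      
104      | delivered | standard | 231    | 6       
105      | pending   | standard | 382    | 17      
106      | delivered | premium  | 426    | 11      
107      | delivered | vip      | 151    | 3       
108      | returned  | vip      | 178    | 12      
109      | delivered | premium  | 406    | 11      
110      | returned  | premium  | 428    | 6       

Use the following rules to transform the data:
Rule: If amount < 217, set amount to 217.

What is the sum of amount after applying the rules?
3207

Step 1: 4 records have amount < 217
Step 2: These records originally summed to 664
Step 3: After setting to minimum: 4 × 217 = 868
Step 4: Unaffected records sum: 2339
Step 5: Final sum = 868 + 2339 = 3207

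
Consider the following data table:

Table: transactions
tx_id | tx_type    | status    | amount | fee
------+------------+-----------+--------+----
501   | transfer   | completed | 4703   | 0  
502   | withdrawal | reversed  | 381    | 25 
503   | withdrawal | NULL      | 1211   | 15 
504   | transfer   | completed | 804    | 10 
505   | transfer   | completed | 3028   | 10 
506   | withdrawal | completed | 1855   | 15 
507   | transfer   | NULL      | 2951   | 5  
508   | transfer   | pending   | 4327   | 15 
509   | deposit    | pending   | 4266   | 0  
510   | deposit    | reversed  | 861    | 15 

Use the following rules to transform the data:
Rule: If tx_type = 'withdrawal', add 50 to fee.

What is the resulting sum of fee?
260

Step 1: Count records where tx_type = 'withdrawal': 3
Step 2: Total bonus added: 3 × 50 = 150
Step 3: Original sum of fee: 110
Step 4: Final sum = 110 + 150 = 260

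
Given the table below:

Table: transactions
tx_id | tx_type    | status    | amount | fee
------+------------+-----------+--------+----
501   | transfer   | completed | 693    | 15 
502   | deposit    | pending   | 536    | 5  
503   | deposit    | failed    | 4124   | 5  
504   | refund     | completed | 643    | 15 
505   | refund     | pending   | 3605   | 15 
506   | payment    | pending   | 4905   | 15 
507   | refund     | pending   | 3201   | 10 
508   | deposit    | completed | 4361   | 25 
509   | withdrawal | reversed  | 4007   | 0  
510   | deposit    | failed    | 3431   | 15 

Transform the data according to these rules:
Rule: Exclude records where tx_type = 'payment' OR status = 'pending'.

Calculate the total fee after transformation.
75

Step 1: Find records where tx_type = 'payment' OR status = 'pending'
Step 2: 4 records match, summing to 45
Step 3: Original sum: 120
Step 4: Remaining sum = 120 - 45 = 75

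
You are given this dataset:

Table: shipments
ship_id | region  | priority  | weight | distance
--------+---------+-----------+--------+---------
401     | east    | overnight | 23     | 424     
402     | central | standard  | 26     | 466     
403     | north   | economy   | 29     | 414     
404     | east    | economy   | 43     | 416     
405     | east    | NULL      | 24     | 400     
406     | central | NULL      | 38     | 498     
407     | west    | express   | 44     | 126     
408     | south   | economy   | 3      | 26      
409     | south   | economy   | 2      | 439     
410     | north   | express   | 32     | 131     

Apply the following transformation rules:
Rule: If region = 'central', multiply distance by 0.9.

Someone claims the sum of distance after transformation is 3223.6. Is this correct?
No, the correct result is 3243.6.

Step 1: Calculate the correct sum after transformation
Step 2: Apply multiplier 0.9 to records where region = 'central'
Step 3: Correct result = 3243.6
Step 4: Claimed result = 3223.6
Step 5: 3243.6 ≠ 3223.6
Conclusion: The claimed result is incorrect. The correct answer is 3243.6.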